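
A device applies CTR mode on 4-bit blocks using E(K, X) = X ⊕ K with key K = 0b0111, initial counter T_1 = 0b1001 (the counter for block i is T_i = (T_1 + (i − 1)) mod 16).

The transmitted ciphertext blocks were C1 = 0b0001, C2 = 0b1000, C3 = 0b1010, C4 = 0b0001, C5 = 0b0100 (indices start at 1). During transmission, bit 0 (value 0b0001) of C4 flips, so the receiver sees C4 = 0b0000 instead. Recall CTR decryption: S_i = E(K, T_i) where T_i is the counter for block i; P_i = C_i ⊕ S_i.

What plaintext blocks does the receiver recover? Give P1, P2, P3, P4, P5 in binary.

P1 = 0b1111, P2 = 0b0101, P3 = 0b0110, P4 = 0b1011, P5 = 0b1110

Only C4 changed, to 0b0000. In CTR, a change in C_i flips the same bit in P_i only; the keystream is unaffected. Decrypting the received ciphertext:
P1: T = 0b1001, S = E(K, T) = 0b1110; 0b0001 ⊕ 0b1110 = 0b1111.
P2: T = 0b1010, S = E(K, T) = 0b1101; 0b1000 ⊕ 0b1101 = 0b0101.
P3: T = 0b1011, S = E(K, T) = 0b1100; 0b1010 ⊕ 0b1100 = 0b0110.
P4: T = 0b1100, S = E(K, T) = 0b1011; 0b0000 ⊕ 0b1011 = 0b1011.
P5: T = 0b1101, S = E(K, T) = 0b1010; 0b0100 ⊕ 0b1010 = 0b1110.
Blocks that differ from the original plaintext: P4.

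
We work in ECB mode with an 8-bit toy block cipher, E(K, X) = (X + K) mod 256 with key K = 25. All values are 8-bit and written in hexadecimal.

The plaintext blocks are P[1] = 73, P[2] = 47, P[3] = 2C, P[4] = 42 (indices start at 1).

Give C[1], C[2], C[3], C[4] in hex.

C[1] = 98, C[2] = 6C, C[3] = 51, C[4] = 67

ECB encryption: C_i = E(K, P_i).
C[1]: E(K, 73) = 98.
C[2]: E(K, 47) = 6C.
C[3]: E(K, 2C) = 51.
C[4]: E(K, 42) = 67.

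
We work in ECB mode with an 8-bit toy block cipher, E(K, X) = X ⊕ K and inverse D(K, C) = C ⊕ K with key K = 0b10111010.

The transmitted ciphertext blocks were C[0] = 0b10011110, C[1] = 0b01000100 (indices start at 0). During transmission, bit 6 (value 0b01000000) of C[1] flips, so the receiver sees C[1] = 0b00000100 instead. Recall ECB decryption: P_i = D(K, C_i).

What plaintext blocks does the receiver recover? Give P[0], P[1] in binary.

P[0] = 0b00100100, P[1] = 0b10111110

Only C[1] changed, to 0b00000100. In ECB, a change in C_i affects only P_i. Decrypting the received ciphertext:
P[0]: D(K, 0b10011110) = 0b00100100.
P[1]: D(K, 0b00000100) = 0b10111110.
Blocks that differ from the original plaintext: P[1].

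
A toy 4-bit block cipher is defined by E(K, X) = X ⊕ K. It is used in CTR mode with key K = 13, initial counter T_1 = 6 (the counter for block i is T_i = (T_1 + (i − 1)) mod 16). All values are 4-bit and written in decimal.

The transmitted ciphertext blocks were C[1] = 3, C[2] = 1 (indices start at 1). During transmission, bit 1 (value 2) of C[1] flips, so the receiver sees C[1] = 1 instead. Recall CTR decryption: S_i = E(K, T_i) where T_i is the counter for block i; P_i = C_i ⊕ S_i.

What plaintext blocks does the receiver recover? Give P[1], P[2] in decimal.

P[1] = 10, P[2] = 11

Only C[1] changed, to 1. In CTR, a change in C_i flips the same bit in P_i only; the keystream is unaffected. Decrypting the received ciphertext:
P[1]: T = 6, S = E(K, T) = 11; 1 ⊕ 11 = 10.
P[2]: T = 7, S = E(K, T) = 10; 1 ⊕ 10 = 11.
Blocks that differ from the original plaintext: P[1].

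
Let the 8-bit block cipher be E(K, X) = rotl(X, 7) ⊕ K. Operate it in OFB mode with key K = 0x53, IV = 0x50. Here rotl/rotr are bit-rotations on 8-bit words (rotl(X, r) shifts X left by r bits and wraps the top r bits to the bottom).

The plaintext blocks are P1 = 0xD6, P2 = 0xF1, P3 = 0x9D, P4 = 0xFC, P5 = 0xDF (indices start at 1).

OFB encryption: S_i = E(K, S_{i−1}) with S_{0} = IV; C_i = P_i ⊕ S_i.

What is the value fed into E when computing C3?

0xEE

C1: S = E(K, 0x50) = 0x7B; 0xD6 ⊕ 0x7B = 0xAD.
C2: S = E(K, 0x7B) = 0xEE; 0xF1 ⊕ 0xEE = 0x1F.
C3: S = E(K, 0xEE) = 0x24; 0x9D ⊕ 0x24 = 0xB9.
So the input to E for block 3 is 0xEE.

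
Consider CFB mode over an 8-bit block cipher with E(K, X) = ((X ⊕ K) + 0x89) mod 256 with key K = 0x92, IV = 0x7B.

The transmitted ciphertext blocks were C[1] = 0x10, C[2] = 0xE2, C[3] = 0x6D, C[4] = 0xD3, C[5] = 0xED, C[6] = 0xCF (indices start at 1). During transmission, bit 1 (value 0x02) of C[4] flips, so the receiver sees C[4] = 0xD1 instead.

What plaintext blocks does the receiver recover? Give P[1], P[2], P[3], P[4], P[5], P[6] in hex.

CFB decryption: P_i = C_i ⊕ E(K, C_{i−1}), with C_{0} = IV.
Only C[4] changed, to 0xD1. In CFB, a change in C_i flips the same bit in P_i and garbles P_{i+1}. Decrypting the received ciphertext:
P[1]: E(K, 0x7B) = 0x72; 0x10 ⊕ 0x72 = 0x62.
P[2]: E(K, 0x10) = 0x0B; 0xE2 ⊕ 0x0B = 0xE9.
P[3]: E(K, 0xE2) = 0xF9; 0x6D ⊕ 0xF9 = 0x94.
P[4]: E(K, 0x6D) = 0x88; 0xD1 ⊕ 0x88 = 0x59.
P[5]: E(K, 0xD1) = 0xCC; 0xED ⊕ 0xCC = 0x21.
P[6]: E(K, 0xED) = 0x08; 0xCF ⊕ 0x08 = 0xC7.
Blocks that differ from the original plaintext: P[4], P[5].

P[1] = 0x62, P[2] = 0xE9, P[3] = 0x94, P[4] = 0x59, P[5] = 0x21, P[6] = 0xC7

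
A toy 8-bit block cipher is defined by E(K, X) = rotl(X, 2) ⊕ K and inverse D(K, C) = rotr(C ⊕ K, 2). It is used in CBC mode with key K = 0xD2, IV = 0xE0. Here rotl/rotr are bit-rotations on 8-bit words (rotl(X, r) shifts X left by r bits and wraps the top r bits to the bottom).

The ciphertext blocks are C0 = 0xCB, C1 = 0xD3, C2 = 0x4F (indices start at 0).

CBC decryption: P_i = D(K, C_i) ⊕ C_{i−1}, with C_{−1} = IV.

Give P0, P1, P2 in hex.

P0 = 0xA6, P1 = 0x8B, P2 = 0xB4

P0: D(K, 0xCB) = 0x46; 0x46 ⊕ 0xE0 = 0xA6.
P1: D(K, 0xD3) = 0x40; 0x40 ⊕ 0xCB = 0x8B.
P2: D(K, 0x4F) = 0x67; 0x67 ⊕ 0xD3 = 0xB4.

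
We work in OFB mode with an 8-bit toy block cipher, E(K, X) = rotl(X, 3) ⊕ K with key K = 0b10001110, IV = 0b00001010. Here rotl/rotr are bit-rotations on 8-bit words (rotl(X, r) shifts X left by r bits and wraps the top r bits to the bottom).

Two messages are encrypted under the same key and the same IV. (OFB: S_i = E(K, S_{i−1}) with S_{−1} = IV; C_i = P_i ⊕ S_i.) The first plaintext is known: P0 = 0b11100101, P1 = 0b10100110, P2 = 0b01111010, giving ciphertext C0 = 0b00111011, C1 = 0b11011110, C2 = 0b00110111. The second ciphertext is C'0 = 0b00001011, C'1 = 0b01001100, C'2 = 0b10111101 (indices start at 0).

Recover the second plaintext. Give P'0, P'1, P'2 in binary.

In OFB with a reused IV, both messages share the same keystream S_i, so C_i ⊕ C'_i = P_i ⊕ P'_i and thus P'_i = P_i ⊕ C_i ⊕ C'_i.
P'0: 0b11100101 ⊕ 0b00111011 ⊕ 0b00001011 = 0b11010101.
P'1: 0b10100110 ⊕ 0b11011110 ⊕ 0b01001100 = 0b00110100.
P'2: 0b01111010 ⊕ 0b00110111 ⊕ 0b10111101 = 0b11110000.

P'0 = 0b11010101, P'1 = 0b00110100, P'2 = 0b11110000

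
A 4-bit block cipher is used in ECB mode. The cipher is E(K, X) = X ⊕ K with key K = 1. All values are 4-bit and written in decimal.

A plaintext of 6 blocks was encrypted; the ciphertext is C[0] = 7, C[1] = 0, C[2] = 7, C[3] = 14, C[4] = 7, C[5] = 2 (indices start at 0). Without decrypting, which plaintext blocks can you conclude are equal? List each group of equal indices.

P[0] = P[2] = P[4]

ECB encrypts each block independently with the same key, so equal ciphertext blocks imply equal plaintext blocks.
C[0] = C[2] = C[4] = 7, so P[0] = P[2] = P[4].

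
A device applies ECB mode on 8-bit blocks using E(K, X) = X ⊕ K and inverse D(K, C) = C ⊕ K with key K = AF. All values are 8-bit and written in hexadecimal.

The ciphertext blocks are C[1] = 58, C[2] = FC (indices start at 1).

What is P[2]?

P[2] = 53

ECB decryption: P_i = D(K, C_i).
P[2]: D(K, FC) = 53.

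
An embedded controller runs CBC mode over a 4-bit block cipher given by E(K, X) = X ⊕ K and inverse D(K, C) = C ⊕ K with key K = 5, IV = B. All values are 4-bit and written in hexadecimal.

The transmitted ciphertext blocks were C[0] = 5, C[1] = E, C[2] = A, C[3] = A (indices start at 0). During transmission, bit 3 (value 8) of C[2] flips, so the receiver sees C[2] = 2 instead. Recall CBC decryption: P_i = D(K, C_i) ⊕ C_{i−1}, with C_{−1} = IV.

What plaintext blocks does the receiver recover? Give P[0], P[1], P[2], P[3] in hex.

P[0] = B, P[1] = E, P[2] = 9, P[3] = D

Only C[2] changed, to 2. In CBC, a change in C_i garbles P_i and flips the same bit in P_{i+1}. Decrypting the received ciphertext:
P[0]: D(K, 5) = 0; 0 ⊕ B = B.
P[1]: D(K, E) = B; B ⊕ 5 = E.
P[2]: D(K, 2) = 7; 7 ⊕ E = 9.
P[3]: D(K, A) = F; F ⊕ 2 = D.
Blocks that differ from the original plaintext: P[2], P[3].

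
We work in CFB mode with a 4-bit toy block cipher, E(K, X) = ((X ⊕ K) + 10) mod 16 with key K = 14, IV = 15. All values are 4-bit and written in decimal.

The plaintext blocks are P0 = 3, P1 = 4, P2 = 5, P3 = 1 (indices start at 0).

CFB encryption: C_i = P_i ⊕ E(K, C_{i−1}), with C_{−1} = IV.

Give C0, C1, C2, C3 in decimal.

C0 = 8, C1 = 4, C2 = 1, C3 = 8

C0: E(K, 15) = 11; 3 ⊕ 11 = 8.
C1: E(K, 8) = 0; 4 ⊕ 0 = 4.
C2: E(K, 4) = 4; 5 ⊕ 4 = 1.
C3: E(K, 1) = 9; 1 ⊕ 9 = 8.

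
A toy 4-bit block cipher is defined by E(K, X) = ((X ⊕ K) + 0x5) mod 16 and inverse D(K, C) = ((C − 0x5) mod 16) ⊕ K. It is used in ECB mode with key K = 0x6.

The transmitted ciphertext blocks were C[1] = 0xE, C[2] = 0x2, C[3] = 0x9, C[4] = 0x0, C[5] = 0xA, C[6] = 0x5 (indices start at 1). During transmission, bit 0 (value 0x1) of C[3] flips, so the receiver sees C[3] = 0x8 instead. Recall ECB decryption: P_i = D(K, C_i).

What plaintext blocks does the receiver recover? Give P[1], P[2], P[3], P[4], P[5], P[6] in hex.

Only C[3] changed, to 0x8. In ECB, a change in C_i affects only P_i. Decrypting the received ciphertext:
P[1]: D(K, 0xE) = 0xF.
P[2]: D(K, 0x2) = 0xB.
P[3]: D(K, 0x8) = 0x5.
P[4]: D(K, 0x0) = 0xD.
P[5]: D(K, 0xA) = 0x3.
P[6]: D(K, 0x5) = 0x6.
Blocks that differ from the original plaintext: P[3].

P[1] = 0xF, P[2] = 0xB, P[3] = 0x5, P[4] = 0xD, P[5] = 0x3, P[6] = 0x6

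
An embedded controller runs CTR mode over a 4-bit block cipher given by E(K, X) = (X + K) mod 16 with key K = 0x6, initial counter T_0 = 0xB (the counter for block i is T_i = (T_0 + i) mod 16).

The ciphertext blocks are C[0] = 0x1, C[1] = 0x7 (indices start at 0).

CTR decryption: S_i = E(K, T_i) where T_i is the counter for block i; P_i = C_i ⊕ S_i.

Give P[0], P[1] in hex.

P[0] = 0x0, P[1] = 0x5

P[0]: T = 0xB, S = E(K, T) = 0x1; 0x1 ⊕ 0x1 = 0x0.
P[1]: T = 0xC, S = E(K, T) = 0x2; 0x7 ⊕ 0x2 = 0x5.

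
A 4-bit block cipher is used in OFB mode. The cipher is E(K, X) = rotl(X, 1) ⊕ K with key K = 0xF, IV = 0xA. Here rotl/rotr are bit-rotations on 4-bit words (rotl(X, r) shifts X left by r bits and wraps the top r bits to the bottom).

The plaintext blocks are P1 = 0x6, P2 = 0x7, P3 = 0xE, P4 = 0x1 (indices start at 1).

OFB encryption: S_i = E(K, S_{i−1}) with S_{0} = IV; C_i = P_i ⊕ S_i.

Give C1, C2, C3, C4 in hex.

C1 = 0xC, C2 = 0xD, C3 = 0x4, C4 = 0xB

C1: S = E(K, 0xA) = 0xA; 0x6 ⊕ 0xA = 0xC.
C2: S = E(K, 0xA) = 0xA; 0x7 ⊕ 0xA = 0xD.
C3: S = E(K, 0xA) = 0xA; 0xE ⊕ 0xA = 0x4.
C4: S = E(K, 0xA) = 0xA; 0x1 ⊕ 0xA = 0xB.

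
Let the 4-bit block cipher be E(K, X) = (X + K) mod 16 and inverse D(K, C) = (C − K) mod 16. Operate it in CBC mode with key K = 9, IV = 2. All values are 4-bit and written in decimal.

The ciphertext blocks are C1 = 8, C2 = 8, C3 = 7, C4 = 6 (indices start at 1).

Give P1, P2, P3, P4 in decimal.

CBC decryption: P_i = D(K, C_i) ⊕ C_{i−1}, with C_{0} = IV.
P1: D(K, 8) = 15; 15 ⊕ 2 = 13.
P2: D(K, 8) = 15; 15 ⊕ 8 = 7.
P3: D(K, 7) = 14; 14 ⊕ 8 = 6.
P4: D(K, 6) = 13; 13 ⊕ 7 = 10.

P1 = 13, P2 = 7, P3 = 6, P4 = 10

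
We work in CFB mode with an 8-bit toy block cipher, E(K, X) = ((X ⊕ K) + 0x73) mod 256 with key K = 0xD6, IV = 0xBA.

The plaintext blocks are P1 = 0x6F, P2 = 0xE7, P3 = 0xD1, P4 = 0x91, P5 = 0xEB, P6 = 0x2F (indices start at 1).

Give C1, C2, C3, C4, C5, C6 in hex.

C1 = 0xB0, C2 = 0x3E, C3 = 0x8A, C4 = 0x5E, C5 = 0x10, C6 = 0x16

CFB encryption: C_i = P_i ⊕ E(K, C_{i−1}), with C_{0} = IV.
C1: E(K, 0xBA) = 0xDF; 0x6F ⊕ 0xDF = 0xB0.
C2: E(K, 0xB0) = 0xD9; 0xE7 ⊕ 0xD9 = 0x3E.
C3: E(K, 0x3E) = 0x5B; 0xD1 ⊕ 0x5B = 0x8A.
C4: E(K, 0x8A) = 0xCF; 0x91 ⊕ 0xCF = 0x5E.
C5: E(K, 0x5E) = 0xFB; 0xEB ⊕ 0xFB = 0x10.
C6: E(K, 0x10) = 0x39; 0x2F ⊕ 0x39 = 0x16.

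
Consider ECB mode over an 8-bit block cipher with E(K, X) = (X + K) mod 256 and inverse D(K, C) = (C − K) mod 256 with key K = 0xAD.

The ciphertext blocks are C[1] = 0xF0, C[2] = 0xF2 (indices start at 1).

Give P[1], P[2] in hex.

P[1] = 0x43, P[2] = 0x45

ECB decryption: P_i = D(K, C_i).
P[1]: D(K, 0xF0) = 0x43.
P[2]: D(K, 0xF2) = 0x45.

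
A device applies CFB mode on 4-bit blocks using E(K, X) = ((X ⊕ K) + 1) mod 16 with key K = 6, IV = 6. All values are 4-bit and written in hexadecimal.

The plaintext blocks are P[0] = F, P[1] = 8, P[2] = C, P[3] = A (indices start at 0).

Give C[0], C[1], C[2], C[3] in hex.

CFB encryption: C_i = P_i ⊕ E(K, C_{i−1}), with C_{−1} = IV.
C[0]: E(K, 6) = 1; F ⊕ 1 = E.
C[1]: E(K, E) = 9; 8 ⊕ 9 = 1.
C[2]: E(K, 1) = 8; C ⊕ 8 = 4.
C[3]: E(K, 4) = 3; A ⊕ 3 = 9.

C[0] = E, C[1] = 1, C[2] = 4, C[3] = 9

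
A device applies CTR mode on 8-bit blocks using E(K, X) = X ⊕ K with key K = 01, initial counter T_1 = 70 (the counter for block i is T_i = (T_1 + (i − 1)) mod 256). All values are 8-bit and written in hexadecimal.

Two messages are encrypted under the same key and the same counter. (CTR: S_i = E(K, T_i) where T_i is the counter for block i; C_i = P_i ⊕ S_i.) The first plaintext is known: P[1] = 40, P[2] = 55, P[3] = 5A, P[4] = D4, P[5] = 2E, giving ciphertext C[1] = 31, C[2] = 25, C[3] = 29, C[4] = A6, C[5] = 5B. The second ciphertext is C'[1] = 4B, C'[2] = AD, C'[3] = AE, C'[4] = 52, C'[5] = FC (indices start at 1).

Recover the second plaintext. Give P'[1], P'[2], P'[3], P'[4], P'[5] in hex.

In CTR with a reused counter, both messages share the same keystream S_i, so C_i ⊕ C'_i = P_i ⊕ P'_i and thus P'_i = P_i ⊕ C_i ⊕ C'_i.
P'[1]: 40 ⊕ 31 ⊕ 4B = 3A.
P'[2]: 55 ⊕ 25 ⊕ AD = DD.
P'[3]: 5A ⊕ 29 ⊕ AE = DD.
P'[4]: D4 ⊕ A6 ⊕ 52 = 20.
P'[5]: 2E ⊕ 5B ⊕ FC = 89.

P'[1] = 3A, P'[2] = DD, P'[3] = DD, P'[4] = 20, P'[5] = 89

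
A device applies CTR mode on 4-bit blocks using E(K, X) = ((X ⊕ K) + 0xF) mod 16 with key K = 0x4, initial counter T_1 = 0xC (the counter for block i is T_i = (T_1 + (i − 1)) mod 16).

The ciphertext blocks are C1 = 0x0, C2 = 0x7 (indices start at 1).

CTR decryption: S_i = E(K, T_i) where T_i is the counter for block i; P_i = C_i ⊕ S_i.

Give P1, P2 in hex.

P1: T = 0xC, S = E(K, T) = 0x7; 0x0 ⊕ 0x7 = 0x7.
P2: T = 0xD, S = E(K, T) = 0x8; 0x7 ⊕ 0x8 = 0xF.

P1 = 0x7, P2 = 0xF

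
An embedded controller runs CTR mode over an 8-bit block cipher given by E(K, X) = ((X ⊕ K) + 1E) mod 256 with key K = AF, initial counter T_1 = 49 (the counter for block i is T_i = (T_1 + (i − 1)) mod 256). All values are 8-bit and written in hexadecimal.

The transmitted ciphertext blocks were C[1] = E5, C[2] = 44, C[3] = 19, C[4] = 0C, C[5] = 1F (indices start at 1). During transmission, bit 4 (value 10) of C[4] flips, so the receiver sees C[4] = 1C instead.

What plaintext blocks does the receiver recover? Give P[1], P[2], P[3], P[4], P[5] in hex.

CTR decryption: S_i = E(K, T_i) where T_i is the counter for block i; P_i = C_i ⊕ S_i.
Only C[4] changed, to 1C. In CTR, a change in C_i flips the same bit in P_i only; the keystream is unaffected. Decrypting the received ciphertext:
P[1]: T = 49, S = E(K, T) = 04; E5 ⊕ 04 = E1.
P[2]: T = 4A, S = E(K, T) = 03; 44 ⊕ 03 = 47.
P[3]: T = 4B, S = E(K, T) = 02; 19 ⊕ 02 = 1B.
P[4]: T = 4C, S = E(K, T) = 01; 1C ⊕ 01 = 1D.
P[5]: T = 4D, S = E(K, T) = 00; 1F ⊕ 00 = 1F.
Blocks that differ from the original plaintext: P[4].

P[1] = E1, P[2] = 47, P[3] = 1B, P[4] = 1D, P[5] = 1F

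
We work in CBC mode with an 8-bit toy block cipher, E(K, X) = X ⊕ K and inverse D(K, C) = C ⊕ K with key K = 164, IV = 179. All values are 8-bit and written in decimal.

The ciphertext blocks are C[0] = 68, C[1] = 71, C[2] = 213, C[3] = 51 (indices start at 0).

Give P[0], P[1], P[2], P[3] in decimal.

P[0] = 83, P[1] = 167, P[2] = 54, P[3] = 66

CBC decryption: P_i = D(K, C_i) ⊕ C_{i−1}, with C_{−1} = IV.
P[0]: D(K, 68) = 224; 224 ⊕ 179 = 83.
P[1]: D(K, 71) = 227; 227 ⊕ 68 = 167.
P[2]: D(K, 213) = 113; 113 ⊕ 71 = 54.
P[3]: D(K, 51) = 151; 151 ⊕ 213 = 66.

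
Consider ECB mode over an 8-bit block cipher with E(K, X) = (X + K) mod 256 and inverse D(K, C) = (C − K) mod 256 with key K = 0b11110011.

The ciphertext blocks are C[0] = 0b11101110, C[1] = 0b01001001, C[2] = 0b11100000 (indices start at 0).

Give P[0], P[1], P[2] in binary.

ECB decryption: P_i = D(K, C_i).
P[0]: D(K, 0b11101110) = 0b11111011.
P[1]: D(K, 0b01001001) = 0b01010110.
P[2]: D(K, 0b11100000) = 0b11101101.

P[0] = 0b11111011, P[1] = 0b01010110, P[2] = 0b11101101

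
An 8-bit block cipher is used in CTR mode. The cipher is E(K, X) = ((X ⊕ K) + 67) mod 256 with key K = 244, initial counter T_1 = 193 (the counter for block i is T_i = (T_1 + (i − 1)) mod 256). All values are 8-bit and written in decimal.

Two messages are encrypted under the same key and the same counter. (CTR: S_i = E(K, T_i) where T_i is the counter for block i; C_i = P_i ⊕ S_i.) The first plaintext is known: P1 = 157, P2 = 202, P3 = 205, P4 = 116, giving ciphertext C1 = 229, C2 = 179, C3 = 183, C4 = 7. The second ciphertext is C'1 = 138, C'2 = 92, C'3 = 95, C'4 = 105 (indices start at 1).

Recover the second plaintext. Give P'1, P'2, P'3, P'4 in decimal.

P'1 = 242, P'2 = 37, P'3 = 37, P'4 = 26

In CTR with a reused counter, both messages share the same keystream S_i, so C_i ⊕ C'_i = P_i ⊕ P'_i and thus P'_i = P_i ⊕ C_i ⊕ C'_i.
P'1: 157 ⊕ 229 ⊕ 138 = 242.
P'2: 202 ⊕ 179 ⊕ 92 = 37.
P'3: 205 ⊕ 183 ⊕ 95 = 37.
P'4: 116 ⊕ 7 ⊕ 105 = 26.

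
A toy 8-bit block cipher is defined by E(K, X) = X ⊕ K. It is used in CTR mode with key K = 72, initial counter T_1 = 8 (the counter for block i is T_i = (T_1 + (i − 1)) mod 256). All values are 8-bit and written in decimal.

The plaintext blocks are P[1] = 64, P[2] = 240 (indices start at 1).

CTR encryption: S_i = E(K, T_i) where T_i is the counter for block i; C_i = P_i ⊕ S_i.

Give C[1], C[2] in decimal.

C[1]: T = 8, S = E(K, T) = 64; 64 ⊕ 64 = 0.
C[2]: T = 9, S = E(K, T) = 65; 240 ⊕ 65 = 177.

C[1] = 0, C[2] = 177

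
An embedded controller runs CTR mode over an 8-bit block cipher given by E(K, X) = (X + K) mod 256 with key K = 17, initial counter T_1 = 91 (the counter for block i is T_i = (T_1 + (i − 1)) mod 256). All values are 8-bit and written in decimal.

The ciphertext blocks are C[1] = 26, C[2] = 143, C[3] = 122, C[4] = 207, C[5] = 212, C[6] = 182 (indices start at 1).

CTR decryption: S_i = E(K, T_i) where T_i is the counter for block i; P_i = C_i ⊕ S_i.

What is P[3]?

P[3]: T = 93, S = E(K, T) = 110; 122 ⊕ 110 = 20.

P[3] = 20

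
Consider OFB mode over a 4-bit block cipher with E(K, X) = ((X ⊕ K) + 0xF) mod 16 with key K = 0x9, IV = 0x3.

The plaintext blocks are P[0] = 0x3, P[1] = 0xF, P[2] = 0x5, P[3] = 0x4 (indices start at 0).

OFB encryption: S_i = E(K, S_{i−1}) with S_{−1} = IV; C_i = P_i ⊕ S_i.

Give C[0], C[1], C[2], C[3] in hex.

C[0]: S = E(K, 0x3) = 0x9; 0x3 ⊕ 0x9 = 0xA.
C[1]: S = E(K, 0x9) = 0xF; 0xF ⊕ 0xF = 0x0.
C[2]: S = E(K, 0xF) = 0x5; 0x5 ⊕ 0x5 = 0x0.
C[3]: S = E(K, 0x5) = 0xB; 0x4 ⊕ 0xB = 0xF.

C[0] = 0xA, C[1] = 0x0, C[2] = 0x0, C[3] = 0xF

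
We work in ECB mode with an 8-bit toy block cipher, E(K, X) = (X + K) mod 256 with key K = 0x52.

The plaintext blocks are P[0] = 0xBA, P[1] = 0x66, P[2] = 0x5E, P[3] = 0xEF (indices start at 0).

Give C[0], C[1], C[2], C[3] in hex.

C[0] = 0x0C, C[1] = 0xB8, C[2] = 0xB0, C[3] = 0x41

ECB encryption: C_i = E(K, P_i).
C[0]: E(K, 0xBA) = 0x0C.
C[1]: E(K, 0x66) = 0xB8.
C[2]: E(K, 0x5E) = 0xB0.
C[3]: E(K, 0xEF) = 0x41.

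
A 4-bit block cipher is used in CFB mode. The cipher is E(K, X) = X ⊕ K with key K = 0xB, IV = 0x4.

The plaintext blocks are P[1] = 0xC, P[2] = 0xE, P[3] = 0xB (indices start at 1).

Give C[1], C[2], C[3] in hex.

C[1] = 0x3, C[2] = 0x6, C[3] = 0x6

CFB encryption: C_i = P_i ⊕ E(K, C_{i−1}), with C_{0} = IV.
C[1]: E(K, 0x4) = 0xF; 0xC ⊕ 0xF = 0x3.
C[2]: E(K, 0x3) = 0x8; 0xE ⊕ 0x8 = 0x6.
C[3]: E(K, 0x6) = 0xD; 0xB ⊕ 0xD = 0x6.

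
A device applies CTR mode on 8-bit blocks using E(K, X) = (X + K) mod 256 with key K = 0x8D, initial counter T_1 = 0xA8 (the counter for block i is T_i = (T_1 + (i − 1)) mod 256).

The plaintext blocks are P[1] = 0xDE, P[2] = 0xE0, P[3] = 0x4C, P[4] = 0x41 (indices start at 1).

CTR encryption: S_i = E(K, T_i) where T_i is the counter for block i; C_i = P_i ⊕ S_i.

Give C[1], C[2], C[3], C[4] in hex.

C[1]: T = 0xA8, S = E(K, T) = 0x35; 0xDE ⊕ 0x35 = 0xEB.
C[2]: T = 0xA9, S = E(K, T) = 0x36; 0xE0 ⊕ 0x36 = 0xD6.
C[3]: T = 0xAA, S = E(K, T) = 0x37; 0x4C ⊕ 0x37 = 0x7B.
C[4]: T = 0xAB, S = E(K, T) = 0x38; 0x41 ⊕ 0x38 = 0x79.

C[1] = 0xEB, C[2] = 0xD6, C[3] = 0x7B, C[4] = 0x79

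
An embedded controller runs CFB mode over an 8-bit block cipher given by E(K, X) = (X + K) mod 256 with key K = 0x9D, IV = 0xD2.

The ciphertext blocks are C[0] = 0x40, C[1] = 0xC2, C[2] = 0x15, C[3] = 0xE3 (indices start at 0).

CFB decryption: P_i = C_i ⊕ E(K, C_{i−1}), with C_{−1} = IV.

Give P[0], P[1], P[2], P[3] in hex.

P[0] = 0x2F, P[1] = 0x1F, P[2] = 0x4A, P[3] = 0x51

P[0]: E(K, 0xD2) = 0x6F; 0x40 ⊕ 0x6F = 0x2F.
P[1]: E(K, 0x40) = 0xDD; 0xC2 ⊕ 0xDD = 0x1F.
P[2]: E(K, 0xC2) = 0x5F; 0x15 ⊕ 0x5F = 0x4A.
P[3]: E(K, 0x15) = 0xB2; 0xE3 ⊕ 0xB2 = 0x51.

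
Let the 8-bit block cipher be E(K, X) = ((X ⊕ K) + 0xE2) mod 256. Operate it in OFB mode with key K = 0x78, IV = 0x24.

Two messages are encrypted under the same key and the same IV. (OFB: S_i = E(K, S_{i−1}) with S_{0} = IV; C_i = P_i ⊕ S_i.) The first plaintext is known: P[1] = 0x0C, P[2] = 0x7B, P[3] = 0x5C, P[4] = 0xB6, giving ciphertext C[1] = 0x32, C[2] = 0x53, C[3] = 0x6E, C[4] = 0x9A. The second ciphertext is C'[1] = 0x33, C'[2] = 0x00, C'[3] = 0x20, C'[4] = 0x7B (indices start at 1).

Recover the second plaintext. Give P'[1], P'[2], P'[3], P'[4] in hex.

In OFB with a reused IV, both messages share the same keystream S_i, so C_i ⊕ C'_i = P_i ⊕ P'_i and thus P'_i = P_i ⊕ C_i ⊕ C'_i.
P'[1]: 0x0C ⊕ 0x32 ⊕ 0x33 = 0x0D.
P'[2]: 0x7B ⊕ 0x53 ⊕ 0x00 = 0x28.
P'[3]: 0x5C ⊕ 0x6E ⊕ 0x20 = 0x12.
P'[4]: 0xB6 ⊕ 0x9A ⊕ 0x7B = 0x57.

P'[1] = 0x0D, P'[2] = 0x28, P'[3] = 0x12, P'[4] = 0x57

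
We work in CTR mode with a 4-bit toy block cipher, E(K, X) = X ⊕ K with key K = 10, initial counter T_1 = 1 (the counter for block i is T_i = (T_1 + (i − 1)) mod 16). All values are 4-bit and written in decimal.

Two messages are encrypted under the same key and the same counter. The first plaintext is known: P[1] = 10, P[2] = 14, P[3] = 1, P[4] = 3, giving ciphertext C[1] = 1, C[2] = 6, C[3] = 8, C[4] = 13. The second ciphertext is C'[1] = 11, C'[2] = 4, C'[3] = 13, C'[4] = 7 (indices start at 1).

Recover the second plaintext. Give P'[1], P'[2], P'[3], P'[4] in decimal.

P'[1] = 0, P'[2] = 12, P'[3] = 4, P'[4] = 9

In CTR with a reused counter, both messages share the same keystream S_i, so C_i ⊕ C'_i = P_i ⊕ P'_i and thus P'_i = P_i ⊕ C_i ⊕ C'_i.
P'[1]: 10 ⊕ 1 ⊕ 11 = 0.
P'[2]: 14 ⊕ 6 ⊕ 4 = 12.
P'[3]: 1 ⊕ 8 ⊕ 13 = 4.
P'[4]: 3 ⊕ 13 ⊕ 7 = 9.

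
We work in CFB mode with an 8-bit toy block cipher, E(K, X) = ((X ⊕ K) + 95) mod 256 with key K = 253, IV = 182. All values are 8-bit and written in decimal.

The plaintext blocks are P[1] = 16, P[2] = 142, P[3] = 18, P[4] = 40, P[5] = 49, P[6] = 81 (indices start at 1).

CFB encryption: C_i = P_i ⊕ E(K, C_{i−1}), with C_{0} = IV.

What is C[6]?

C[1]: E(K, 182) = 170; 16 ⊕ 170 = 186.
C[2]: E(K, 186) = 166; 142 ⊕ 166 = 40.
C[3]: E(K, 40) = 52; 18 ⊕ 52 = 38.
C[4]: E(K, 38) = 58; 40 ⊕ 58 = 18.
C[5]: E(K, 18) = 78; 49 ⊕ 78 = 127.
C[6]: E(K, 127) = 225; 81 ⊕ 225 = 176.

C[6] = 176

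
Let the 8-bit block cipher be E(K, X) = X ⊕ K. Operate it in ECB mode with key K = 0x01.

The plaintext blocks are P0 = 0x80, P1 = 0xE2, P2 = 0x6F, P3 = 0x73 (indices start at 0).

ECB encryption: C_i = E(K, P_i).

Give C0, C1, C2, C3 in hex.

C0 = 0x81, C1 = 0xE3, C2 = 0x6E, C3 = 0x72

C0: E(K, 0x80) = 0x81.
C1: E(K, 0xE2) = 0xE3.
C2: E(K, 0x6F) = 0x6E.
C3: E(K, 0x73) = 0x72.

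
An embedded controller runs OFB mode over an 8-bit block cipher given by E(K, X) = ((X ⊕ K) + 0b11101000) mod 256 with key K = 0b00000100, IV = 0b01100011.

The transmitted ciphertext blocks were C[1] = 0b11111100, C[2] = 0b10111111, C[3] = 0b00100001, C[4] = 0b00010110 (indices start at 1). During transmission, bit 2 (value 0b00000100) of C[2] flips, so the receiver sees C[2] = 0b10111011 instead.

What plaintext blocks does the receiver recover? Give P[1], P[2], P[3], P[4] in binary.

OFB decryption: S_i = E(K, S_{i−1}) with S_{0} = IV; P_i = C_i ⊕ S_i.
Only C[2] changed, to 0b10111011. In OFB, a change in C_i flips the same bit in P_i only; the keystream is unaffected. Decrypting the received ciphertext:
P[1]: S = E(K, 0b01100011) = 0b01001111; 0b11111100 ⊕ 0b01001111 = 0b10110011.
P[2]: S = E(K, 0b01001111) = 0b00110011; 0b10111011 ⊕ 0b00110011 = 0b10001000.
P[3]: S = E(K, 0b00110011) = 0b00011111; 0b00100001 ⊕ 0b00011111 = 0b00111110.
P[4]: S = E(K, 0b00011111) = 0b00000011; 0b00010110 ⊕ 0b00000011 = 0b00010101.
Blocks that differ from the original plaintext: P[2].

P[1] = 0b10110011, P[2] = 0b10001000, P[3] = 0b00111110, P[4] = 0b00010101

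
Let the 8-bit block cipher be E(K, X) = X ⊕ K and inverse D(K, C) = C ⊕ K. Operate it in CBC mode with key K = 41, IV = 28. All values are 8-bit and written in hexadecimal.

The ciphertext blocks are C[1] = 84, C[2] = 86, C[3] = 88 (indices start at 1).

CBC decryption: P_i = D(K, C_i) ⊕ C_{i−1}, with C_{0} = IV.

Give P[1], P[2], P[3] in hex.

P[1] = ED, P[2] = 43, P[3] = 4F

P[1]: D(K, 84) = C5; C5 ⊕ 28 = ED.
P[2]: D(K, 86) = C7; C7 ⊕ 84 = 43.
P[3]: D(K, 88) = C9; C9 ⊕ 86 = 4F.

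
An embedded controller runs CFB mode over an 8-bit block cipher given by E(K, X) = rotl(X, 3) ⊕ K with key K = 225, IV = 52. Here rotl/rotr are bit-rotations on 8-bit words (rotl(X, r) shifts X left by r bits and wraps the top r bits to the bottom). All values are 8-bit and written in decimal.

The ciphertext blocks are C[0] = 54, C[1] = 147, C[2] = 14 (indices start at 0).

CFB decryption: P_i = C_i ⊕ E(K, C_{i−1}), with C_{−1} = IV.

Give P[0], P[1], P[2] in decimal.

P[0]: E(K, 52) = 64; 54 ⊕ 64 = 118.
P[1]: E(K, 54) = 80; 147 ⊕ 80 = 195.
P[2]: E(K, 147) = 125; 14 ⊕ 125 = 115.

P[0] = 118, P[1] = 195, P[2] = 115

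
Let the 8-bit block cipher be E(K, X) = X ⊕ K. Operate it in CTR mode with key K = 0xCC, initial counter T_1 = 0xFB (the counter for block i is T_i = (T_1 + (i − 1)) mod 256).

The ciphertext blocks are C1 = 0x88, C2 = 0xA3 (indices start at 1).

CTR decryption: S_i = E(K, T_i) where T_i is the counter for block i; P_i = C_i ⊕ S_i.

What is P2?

P2 = 0x93

P2: T = 0xFC, S = E(K, T) = 0x30; 0xA3 ⊕ 0x30 = 0x93.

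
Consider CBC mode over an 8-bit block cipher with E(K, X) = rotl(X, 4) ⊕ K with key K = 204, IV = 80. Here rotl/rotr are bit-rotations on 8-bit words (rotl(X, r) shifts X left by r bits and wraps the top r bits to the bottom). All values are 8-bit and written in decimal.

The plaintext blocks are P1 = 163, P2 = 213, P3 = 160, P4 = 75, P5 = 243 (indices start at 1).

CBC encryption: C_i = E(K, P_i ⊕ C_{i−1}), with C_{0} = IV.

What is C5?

C5 = 88

C1: P1 ⊕ 80 = 243; E(K, 243) = 243.
C2: P2 ⊕ 243 = 38; E(K, 38) = 174.
C3: P3 ⊕ 174 = 14; E(K, 14) = 44.
C4: P4 ⊕ 44 = 103; E(K, 103) = 186.
C5: P5 ⊕ 186 = 73; E(K, 73) = 88.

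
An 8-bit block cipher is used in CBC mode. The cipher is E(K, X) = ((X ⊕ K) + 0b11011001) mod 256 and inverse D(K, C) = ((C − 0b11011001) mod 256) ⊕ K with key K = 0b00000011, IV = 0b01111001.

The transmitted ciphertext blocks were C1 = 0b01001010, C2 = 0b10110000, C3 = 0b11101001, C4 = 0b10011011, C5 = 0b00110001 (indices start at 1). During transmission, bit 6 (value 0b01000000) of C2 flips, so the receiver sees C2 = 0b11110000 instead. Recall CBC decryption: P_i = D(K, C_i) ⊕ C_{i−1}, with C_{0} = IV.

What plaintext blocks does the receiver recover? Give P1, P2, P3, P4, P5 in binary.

P1 = 0b00001011, P2 = 0b01011110, P3 = 0b11100011, P4 = 0b00101000, P5 = 0b11000000

Only C2 changed, to 0b11110000. In CBC, a change in C_i garbles P_i and flips the same bit in P_{i+1}. Decrypting the received ciphertext:
P1: D(K, 0b01001010) = 0b01110010; 0b01110010 ⊕ 0b01111001 = 0b00001011.
P2: D(K, 0b11110000) = 0b00010100; 0b00010100 ⊕ 0b01001010 = 0b01011110.
P3: D(K, 0b11101001) = 0b00010011; 0b00010011 ⊕ 0b11110000 = 0b11100011.
P4: D(K, 0b10011011) = 0b11000001; 0b11000001 ⊕ 0b11101001 = 0b00101000.
P5: D(K, 0b00110001) = 0b01011011; 0b01011011 ⊕ 0b10011011 = 0b11000000.
Blocks that differ from the original plaintext: P2, P3.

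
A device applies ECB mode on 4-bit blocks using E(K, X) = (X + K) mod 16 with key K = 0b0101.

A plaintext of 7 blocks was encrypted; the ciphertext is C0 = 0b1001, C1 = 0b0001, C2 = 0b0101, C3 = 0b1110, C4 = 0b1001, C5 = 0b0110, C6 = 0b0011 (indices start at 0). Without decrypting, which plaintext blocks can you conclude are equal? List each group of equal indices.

P0 = P4

ECB encrypts each block independently with the same key, so equal ciphertext blocks imply equal plaintext blocks.
C0 = C4 = 0b1001, so P0 = P4.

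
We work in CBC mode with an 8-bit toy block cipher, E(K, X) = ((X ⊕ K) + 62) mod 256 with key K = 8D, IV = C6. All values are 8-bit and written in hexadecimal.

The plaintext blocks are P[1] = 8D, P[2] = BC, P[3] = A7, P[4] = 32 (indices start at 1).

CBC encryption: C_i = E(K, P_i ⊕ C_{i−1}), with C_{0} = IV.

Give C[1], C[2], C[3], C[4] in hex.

C[1]: P[1] ⊕ C6 = 4B; E(K, 4B) = 28.
C[2]: P[2] ⊕ 28 = 94; E(K, 94) = 7B.
C[3]: P[3] ⊕ 7B = DC; E(K, DC) = B3.
C[4]: P[4] ⊕ B3 = 81; E(K, 81) = 6E.

C[1] = 28, C[2] = 7B, C[3] = B3, C[4] = 6E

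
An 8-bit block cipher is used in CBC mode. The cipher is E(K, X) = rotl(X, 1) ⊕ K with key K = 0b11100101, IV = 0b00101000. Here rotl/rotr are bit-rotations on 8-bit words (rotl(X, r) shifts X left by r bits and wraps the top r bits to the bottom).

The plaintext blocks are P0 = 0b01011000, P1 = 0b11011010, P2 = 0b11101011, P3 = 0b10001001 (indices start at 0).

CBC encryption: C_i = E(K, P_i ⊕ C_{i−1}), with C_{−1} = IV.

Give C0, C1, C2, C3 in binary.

C0 = 0b00000101, C1 = 0b01011010, C2 = 0b10000110, C3 = 0b11111011

C0: P0 ⊕ 0b00101000 = 0b01110000; E(K, 0b01110000) = 0b00000101.
C1: P1 ⊕ 0b00000101 = 0b11011111; E(K, 0b11011111) = 0b01011010.
C2: P2 ⊕ 0b01011010 = 0b10110001; E(K, 0b10110001) = 0b10000110.
C3: P3 ⊕ 0b10000110 = 0b00001111; E(K, 0b00001111) = 0b11111011.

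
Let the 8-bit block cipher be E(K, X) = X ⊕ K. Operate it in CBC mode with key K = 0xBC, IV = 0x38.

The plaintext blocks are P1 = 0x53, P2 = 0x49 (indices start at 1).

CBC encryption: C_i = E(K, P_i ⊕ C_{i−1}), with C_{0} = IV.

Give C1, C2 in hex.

C1 = 0xD7, C2 = 0x22

C1: P1 ⊕ 0x38 = 0x6B; E(K, 0x6B) = 0xD7.
C2: P2 ⊕ 0xD7 = 0x9E; E(K, 0x9E) = 0x22.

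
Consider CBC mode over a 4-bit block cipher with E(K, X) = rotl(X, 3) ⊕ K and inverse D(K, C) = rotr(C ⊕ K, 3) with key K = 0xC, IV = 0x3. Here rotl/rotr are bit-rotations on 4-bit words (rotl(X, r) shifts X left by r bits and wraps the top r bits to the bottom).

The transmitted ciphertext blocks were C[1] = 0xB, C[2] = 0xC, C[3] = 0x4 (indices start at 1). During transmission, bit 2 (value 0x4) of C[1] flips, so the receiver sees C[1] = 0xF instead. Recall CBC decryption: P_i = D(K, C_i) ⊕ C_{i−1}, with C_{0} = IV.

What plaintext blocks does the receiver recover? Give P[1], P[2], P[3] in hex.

Only C[1] changed, to 0xF. In CBC, a change in C_i garbles P_i and flips the same bit in P_{i+1}. Decrypting the received ciphertext:
P[1]: D(K, 0xF) = 0x6; 0x6 ⊕ 0x3 = 0x5.
P[2]: D(K, 0xC) = 0x0; 0x0 ⊕ 0xF = 0xF.
P[3]: D(K, 0x4) = 0x1; 0x1 ⊕ 0xC = 0xD.
Blocks that differ from the original plaintext: P[1], P[2].

P[1] = 0x5, P[2] = 0xF, P[3] = 0xD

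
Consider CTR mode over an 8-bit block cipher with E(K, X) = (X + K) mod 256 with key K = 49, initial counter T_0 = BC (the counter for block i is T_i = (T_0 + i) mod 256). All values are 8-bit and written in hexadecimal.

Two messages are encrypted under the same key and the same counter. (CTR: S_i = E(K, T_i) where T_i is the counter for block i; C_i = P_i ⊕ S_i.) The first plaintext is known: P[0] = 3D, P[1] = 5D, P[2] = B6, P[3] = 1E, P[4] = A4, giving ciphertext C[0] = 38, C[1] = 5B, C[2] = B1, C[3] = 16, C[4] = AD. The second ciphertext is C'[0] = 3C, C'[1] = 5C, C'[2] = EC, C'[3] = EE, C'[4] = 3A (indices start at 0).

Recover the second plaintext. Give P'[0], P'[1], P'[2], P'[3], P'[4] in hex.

In CTR with a reused counter, both messages share the same keystream S_i, so C_i ⊕ C'_i = P_i ⊕ P'_i and thus P'_i = P_i ⊕ C_i ⊕ C'_i.
P'[0]: 3D ⊕ 38 ⊕ 3C = 39.
P'[1]: 5D ⊕ 5B ⊕ 5C = 5A.
P'[2]: B6 ⊕ B1 ⊕ EC = EB.
P'[3]: 1E ⊕ 16 ⊕ EE = E6.
P'[4]: A4 ⊕ AD ⊕ 3A = 33.

P'[0] = 39, P'[1] = 5A, P'[2] = EB, P'[3] = E6, P'[4] = 33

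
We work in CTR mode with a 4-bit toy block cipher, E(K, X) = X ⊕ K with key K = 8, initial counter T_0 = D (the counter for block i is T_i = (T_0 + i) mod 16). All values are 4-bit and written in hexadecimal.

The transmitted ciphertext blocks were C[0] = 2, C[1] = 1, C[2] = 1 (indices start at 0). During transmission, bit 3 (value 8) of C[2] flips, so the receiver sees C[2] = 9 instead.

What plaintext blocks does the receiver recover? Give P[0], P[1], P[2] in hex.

P[0] = 7, P[1] = 7, P[2] = E

CTR decryption: S_i = E(K, T_i) where T_i is the counter for block i; P_i = C_i ⊕ S_i.
Only C[2] changed, to 9. In CTR, a change in C_i flips the same bit in P_i only; the keystream is unaffected. Decrypting the received ciphertext:
P[0]: T = D, S = E(K, T) = 5; 2 ⊕ 5 = 7.
P[1]: T = E, S = E(K, T) = 6; 1 ⊕ 6 = 7.
P[2]: T = F, S = E(K, T) = 7; 9 ⊕ 7 = E.
Blocks that differ from the original plaintext: P[2].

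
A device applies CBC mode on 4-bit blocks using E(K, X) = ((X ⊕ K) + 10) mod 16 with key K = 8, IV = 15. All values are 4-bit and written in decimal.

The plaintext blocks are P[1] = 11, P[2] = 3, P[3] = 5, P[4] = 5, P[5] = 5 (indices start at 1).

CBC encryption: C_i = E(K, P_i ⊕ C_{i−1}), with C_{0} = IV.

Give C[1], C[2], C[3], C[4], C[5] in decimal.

C[1] = 6, C[2] = 7, C[3] = 4, C[4] = 3, C[5] = 8

C[1]: P[1] ⊕ 15 = 4; E(K, 4) = 6.
C[2]: P[2] ⊕ 6 = 5; E(K, 5) = 7.
C[3]: P[3] ⊕ 7 = 2; E(K, 2) = 4.
C[4]: P[4] ⊕ 4 = 1; E(K, 1) = 3.
C[5]: P[5] ⊕ 3 = 6; E(K, 6) = 8.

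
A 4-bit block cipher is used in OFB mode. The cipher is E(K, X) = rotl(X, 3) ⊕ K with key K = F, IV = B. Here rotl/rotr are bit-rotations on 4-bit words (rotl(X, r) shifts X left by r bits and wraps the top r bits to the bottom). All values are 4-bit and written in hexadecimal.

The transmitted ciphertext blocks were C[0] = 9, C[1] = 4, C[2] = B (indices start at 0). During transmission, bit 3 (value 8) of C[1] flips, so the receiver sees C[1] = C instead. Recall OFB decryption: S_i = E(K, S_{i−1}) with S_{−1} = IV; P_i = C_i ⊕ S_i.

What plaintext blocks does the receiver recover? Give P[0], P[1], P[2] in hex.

Only C[1] changed, to C. In OFB, a change in C_i flips the same bit in P_i only; the keystream is unaffected. Decrypting the received ciphertext:
P[0]: S = E(K, B) = 2; 9 ⊕ 2 = B.
P[1]: S = E(K, 2) = E; C ⊕ E = 2.
P[2]: S = E(K, E) = 8; B ⊕ 8 = 3.
Blocks that differ from the original plaintext: P[1].

P[0] = B, P[1] = 2, P[2] = 3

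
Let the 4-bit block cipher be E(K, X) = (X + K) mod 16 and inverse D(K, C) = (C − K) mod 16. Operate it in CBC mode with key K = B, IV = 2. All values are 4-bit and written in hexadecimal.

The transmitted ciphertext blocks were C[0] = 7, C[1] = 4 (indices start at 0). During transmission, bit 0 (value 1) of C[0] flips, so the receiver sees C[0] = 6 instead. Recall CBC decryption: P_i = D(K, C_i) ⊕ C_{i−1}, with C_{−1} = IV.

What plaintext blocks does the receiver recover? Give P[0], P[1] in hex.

Only C[0] changed, to 6. In CBC, a change in C_i garbles P_i and flips the same bit in P_{i+1}. Decrypting the received ciphertext:
P[0]: D(K, 6) = B; B ⊕ 2 = 9.
P[1]: D(K, 4) = 9; 9 ⊕ 6 = F.
Blocks that differ from the original plaintext: P[0], P[1].

P[0] = 9, P[1] = F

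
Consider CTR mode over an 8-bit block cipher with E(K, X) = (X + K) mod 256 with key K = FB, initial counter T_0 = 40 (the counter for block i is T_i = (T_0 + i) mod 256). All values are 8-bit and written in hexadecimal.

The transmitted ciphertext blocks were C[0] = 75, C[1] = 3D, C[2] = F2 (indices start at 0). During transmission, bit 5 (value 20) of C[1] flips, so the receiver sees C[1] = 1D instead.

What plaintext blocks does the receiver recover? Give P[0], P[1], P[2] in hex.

CTR decryption: S_i = E(K, T_i) where T_i is the counter for block i; P_i = C_i ⊕ S_i.
Only C[1] changed, to 1D. In CTR, a change in C_i flips the same bit in P_i only; the keystream is unaffected. Decrypting the received ciphertext:
P[0]: T = 40, S = E(K, T) = 3B; 75 ⊕ 3B = 4E.
P[1]: T = 41, S = E(K, T) = 3C; 1D ⊕ 3C = 21.
P[2]: T = 42, S = E(K, T) = 3D; F2 ⊕ 3D = CF.
Blocks that differ from the original plaintext: P[1].

P[0] = 4E, P[1] = 21, P[2] = CF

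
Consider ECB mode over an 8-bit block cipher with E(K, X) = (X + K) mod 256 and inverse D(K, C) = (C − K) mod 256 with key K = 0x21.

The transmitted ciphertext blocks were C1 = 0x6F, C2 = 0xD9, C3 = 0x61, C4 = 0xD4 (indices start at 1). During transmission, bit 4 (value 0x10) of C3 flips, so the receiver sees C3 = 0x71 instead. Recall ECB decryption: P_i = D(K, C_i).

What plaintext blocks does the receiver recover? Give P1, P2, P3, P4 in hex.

P1 = 0x4E, P2 = 0xB8, P3 = 0x50, P4 = 0xB3

Only C3 changed, to 0x71. In ECB, a change in C_i affects only P_i. Decrypting the received ciphertext:
P1: D(K, 0x6F) = 0x4E.
P2: D(K, 0xD9) = 0xB8.
P3: D(K, 0x71) = 0x50.
P4: D(K, 0xD4) = 0xB3.
Blocks that differ from the original plaintext: P3.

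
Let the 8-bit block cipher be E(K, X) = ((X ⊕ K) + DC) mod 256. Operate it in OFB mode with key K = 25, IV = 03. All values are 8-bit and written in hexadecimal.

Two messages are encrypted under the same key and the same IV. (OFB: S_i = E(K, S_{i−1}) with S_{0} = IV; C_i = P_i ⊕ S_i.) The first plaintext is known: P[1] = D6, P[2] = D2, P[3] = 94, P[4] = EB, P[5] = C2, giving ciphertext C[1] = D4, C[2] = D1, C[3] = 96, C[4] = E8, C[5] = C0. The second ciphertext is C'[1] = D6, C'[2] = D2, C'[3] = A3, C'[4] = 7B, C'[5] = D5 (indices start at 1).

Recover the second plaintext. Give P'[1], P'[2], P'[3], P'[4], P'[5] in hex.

P'[1] = D4, P'[2] = D1, P'[3] = A1, P'[4] = 78, P'[5] = D7

In OFB with a reused IV, both messages share the same keystream S_i, so C_i ⊕ C'_i = P_i ⊕ P'_i and thus P'_i = P_i ⊕ C_i ⊕ C'_i.
P'[1]: D6 ⊕ D4 ⊕ D6 = D4.
P'[2]: D2 ⊕ D1 ⊕ D2 = D1.
P'[3]: 94 ⊕ 96 ⊕ A3 = A1.
P'[4]: EB ⊕ E8 ⊕ 7B = 78.
P'[5]: C2 ⊕ C0 ⊕ D5 = D7.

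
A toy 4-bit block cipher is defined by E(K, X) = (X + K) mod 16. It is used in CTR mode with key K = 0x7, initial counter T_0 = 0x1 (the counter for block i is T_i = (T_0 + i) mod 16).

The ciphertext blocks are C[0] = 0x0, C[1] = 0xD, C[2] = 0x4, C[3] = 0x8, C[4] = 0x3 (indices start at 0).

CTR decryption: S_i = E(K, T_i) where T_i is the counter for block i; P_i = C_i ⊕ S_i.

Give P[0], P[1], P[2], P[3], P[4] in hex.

P[0] = 0x8, P[1] = 0x4, P[2] = 0xE, P[3] = 0x3, P[4] = 0xF

P[0]: T = 0x1, S = E(K, T) = 0x8; 0x0 ⊕ 0x8 = 0x8.
P[1]: T = 0x2, S = E(K, T) = 0x9; 0xD ⊕ 0x9 = 0x4.
P[2]: T = 0x3, S = E(K, T) = 0xA; 0x4 ⊕ 0xA = 0xE.
P[3]: T = 0x4, S = E(K, T) = 0xB; 0x8 ⊕ 0xB = 0x3.
P[4]: T = 0x5, S = E(K, T) = 0xC; 0x3 ⊕ 0xC = 0xF.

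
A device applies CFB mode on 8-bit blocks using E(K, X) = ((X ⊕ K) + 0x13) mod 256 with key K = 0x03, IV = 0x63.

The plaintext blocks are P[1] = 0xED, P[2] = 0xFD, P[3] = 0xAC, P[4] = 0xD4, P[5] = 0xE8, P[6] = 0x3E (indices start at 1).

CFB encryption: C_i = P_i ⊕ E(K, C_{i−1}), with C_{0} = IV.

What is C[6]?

C[6] = 0x8B

C[1]: E(K, 0x63) = 0x73; 0xED ⊕ 0x73 = 0x9E.
C[2]: E(K, 0x9E) = 0xB0; 0xFD ⊕ 0xB0 = 0x4D.
C[3]: E(K, 0x4D) = 0x61; 0xAC ⊕ 0x61 = 0xCD.
C[4]: E(K, 0xCD) = 0xE1; 0xD4 ⊕ 0xE1 = 0x35.
C[5]: E(K, 0x35) = 0x49; 0xE8 ⊕ 0x49 = 0xA1.
C[6]: E(K, 0xA1) = 0xB5; 0x3E ⊕ 0xB5 = 0x8B.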